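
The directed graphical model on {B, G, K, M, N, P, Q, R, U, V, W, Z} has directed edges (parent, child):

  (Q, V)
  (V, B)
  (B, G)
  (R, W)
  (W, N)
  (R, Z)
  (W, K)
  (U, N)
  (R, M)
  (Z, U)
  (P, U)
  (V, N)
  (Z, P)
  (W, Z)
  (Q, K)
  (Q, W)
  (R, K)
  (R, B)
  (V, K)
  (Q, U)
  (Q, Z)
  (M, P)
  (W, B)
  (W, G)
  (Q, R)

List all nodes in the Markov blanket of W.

{B, G, K, N, Q, R, U, V, Z}

Recall MB(v) = parents ∪ children ∪ spouses, where spouses are the other parents of v's children.
Ch(W) = {B, G, K, N, Z}.
Pa(W) = {Q, R}.
Other parents of W's children:
  Z's other parents are Q, R.
  parents(B) \ {W} = {R, V}.
  parents(K) \ {W} = {Q, R, V}.
  N's other parents are U, V.
  G's other parent is B.
MB(W) = {B, G, K, N, Q, R, U, V, Z}.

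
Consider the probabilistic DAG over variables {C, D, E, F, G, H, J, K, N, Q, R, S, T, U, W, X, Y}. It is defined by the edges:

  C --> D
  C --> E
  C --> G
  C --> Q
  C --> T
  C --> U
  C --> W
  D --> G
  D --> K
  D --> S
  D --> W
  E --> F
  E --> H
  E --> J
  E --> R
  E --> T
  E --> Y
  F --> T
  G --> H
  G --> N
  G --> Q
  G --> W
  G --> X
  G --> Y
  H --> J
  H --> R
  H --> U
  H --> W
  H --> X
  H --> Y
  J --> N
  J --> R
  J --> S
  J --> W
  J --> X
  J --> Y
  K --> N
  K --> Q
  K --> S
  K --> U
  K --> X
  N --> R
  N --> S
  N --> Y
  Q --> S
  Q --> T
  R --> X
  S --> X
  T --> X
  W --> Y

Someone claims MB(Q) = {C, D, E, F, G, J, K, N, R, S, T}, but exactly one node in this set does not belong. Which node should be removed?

R

The Markov blanket of a node is its parents, its children, and the other parents of its children.
Q's parents: C, G, K.
Q has children S, T.
Other parents of Q's children:
  S's other parents are D, J, K, N.
  T's other parents are C, E, F.
MB(Q) = {C, D, E, F, G, J, K, N, S, T}.
R is neither a parent, child, nor co-parent of Q, so it does not belong.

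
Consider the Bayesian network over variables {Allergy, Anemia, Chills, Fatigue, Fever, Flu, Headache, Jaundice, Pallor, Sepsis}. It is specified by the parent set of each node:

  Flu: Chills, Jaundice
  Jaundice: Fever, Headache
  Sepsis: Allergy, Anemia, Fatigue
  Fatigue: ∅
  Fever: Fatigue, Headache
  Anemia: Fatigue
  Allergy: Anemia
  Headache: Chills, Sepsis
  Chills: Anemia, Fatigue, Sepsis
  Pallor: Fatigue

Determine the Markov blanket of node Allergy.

{Anemia, Fatigue, Sepsis}

Recall MB(v) = parents ∪ children ∪ spouses, where spouses are the other parents of v's children.
Pa(Allergy) = {Anemia}.
Allergy's children: Sepsis.
Other parents of Allergy's children:
  Sepsis also has parents Anemia, Fatigue.
MB(Allergy) = {Anemia, Fatigue, Sepsis}.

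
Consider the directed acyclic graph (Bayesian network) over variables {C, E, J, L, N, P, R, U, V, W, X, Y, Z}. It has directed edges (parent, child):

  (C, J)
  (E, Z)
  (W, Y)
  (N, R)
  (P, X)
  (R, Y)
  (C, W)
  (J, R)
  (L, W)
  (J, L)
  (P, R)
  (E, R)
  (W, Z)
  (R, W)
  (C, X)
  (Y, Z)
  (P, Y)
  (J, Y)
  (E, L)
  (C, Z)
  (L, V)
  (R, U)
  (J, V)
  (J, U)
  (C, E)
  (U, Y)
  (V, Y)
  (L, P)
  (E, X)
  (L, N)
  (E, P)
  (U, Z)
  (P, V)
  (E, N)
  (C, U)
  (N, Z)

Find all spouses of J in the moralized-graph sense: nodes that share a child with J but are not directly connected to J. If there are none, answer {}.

Children of J: L, R, U, V, Y.
  L also has parent E.
  R also has parents E, N, P.
  U also has parents C, R.
  parents(V) \ {J} = {L, P}.
  Y's other parents are P, R, U, V, W.
Excluding nodes already adjacent to J (C, L, R, U, V, Y), the co-parent-only contribution is {E, N, P, W}.

{E, N, P, W}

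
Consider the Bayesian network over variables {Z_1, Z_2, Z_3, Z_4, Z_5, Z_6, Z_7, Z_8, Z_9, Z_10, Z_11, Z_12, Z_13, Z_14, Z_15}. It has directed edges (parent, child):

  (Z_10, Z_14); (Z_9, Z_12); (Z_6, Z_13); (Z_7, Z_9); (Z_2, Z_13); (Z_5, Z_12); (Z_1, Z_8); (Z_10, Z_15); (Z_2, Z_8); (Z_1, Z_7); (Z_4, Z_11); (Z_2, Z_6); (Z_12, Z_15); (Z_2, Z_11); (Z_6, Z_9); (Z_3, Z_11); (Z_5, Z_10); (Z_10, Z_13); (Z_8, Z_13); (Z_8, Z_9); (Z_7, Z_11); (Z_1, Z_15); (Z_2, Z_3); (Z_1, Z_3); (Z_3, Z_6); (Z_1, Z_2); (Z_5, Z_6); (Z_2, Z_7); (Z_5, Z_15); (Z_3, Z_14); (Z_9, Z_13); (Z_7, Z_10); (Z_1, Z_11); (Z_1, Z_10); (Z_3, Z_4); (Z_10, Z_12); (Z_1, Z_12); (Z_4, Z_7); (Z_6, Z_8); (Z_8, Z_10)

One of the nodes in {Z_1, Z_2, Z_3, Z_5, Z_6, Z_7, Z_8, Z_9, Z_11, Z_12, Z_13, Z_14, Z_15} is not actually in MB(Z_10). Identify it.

Z_11

Z_10's parents: Z_1, Z_5, Z_7, Z_8.
Z_10 has children Z_12, Z_13, Z_14, Z_15.
For each child, the remaining parents (spouses of Z_10):
  Z_12: Z_1, Z_5, Z_9
  Z_13: Z_2, Z_6, Z_8, Z_9
  Z_14: Z_3
  Z_15: Z_1, Z_5, Z_12
MB(Z_10) = {Z_1, Z_2, Z_3, Z_5, Z_6, Z_7, Z_8, Z_9, Z_12, Z_13, Z_14, Z_15}.
Z_11 is neither a parent, child, nor co-parent of Z_10, so it does not belong.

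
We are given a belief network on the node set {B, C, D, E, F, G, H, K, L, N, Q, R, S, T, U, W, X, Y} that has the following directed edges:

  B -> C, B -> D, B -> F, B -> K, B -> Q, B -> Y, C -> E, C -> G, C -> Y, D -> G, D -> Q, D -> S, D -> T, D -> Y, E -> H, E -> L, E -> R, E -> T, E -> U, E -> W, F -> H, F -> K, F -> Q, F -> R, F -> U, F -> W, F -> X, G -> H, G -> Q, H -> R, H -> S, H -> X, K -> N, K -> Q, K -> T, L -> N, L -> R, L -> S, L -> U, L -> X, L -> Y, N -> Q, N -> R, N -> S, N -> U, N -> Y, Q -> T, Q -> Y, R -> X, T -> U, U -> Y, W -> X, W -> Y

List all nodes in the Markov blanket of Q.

Q has parents B, D, F, G, K, N.
Q's children: T, Y.
Co-parents of Q (other parents of its children):
  T's other parents are D, E, K.
  parents(Y) \ {Q} = {B, C, D, L, N, U, W}.
Union: {B, D, F, G, K, N} ∪ {T, Y} ∪ {B, C, D, E, K, L, N, U, W} = {B, C, D, E, F, G, K, L, N, T, U, W, Y}.

{B, C, D, E, F, G, K, L, N, T, U, W, Y}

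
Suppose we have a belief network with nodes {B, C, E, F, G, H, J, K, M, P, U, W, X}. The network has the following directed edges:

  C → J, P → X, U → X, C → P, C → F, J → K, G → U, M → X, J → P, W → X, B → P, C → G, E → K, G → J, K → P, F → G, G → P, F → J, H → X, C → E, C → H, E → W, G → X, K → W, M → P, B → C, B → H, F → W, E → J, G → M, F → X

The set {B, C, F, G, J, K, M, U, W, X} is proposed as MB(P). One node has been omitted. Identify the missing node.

Recall MB(v) = parents ∪ children ∪ spouses, where spouses are the other parents of v's children.
Children of P: X.
P's parents: B, C, G, J, K, M.
Other parents of P's children:
  X: F, G, H, M, U, W
MB(P) = {B, C, F, G, H, J, K, M, U, W, X}.
Comparing with the claimed set, H is missing.

H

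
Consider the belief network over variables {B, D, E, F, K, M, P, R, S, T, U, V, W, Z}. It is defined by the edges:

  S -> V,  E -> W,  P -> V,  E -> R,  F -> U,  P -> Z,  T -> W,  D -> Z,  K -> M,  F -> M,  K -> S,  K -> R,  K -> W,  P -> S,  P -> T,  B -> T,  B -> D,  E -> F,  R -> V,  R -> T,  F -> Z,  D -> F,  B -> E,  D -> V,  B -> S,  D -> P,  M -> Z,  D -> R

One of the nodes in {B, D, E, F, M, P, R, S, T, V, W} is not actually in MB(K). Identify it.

K's parents: none.
K's children: M, R, S, W.
Other parents of K's children:
  M also has parent F.
  R also has parents D, E.
  S also has parents B, P.
  W also has parents E, T.
MB(K) = {B, D, E, F, M, P, R, S, T, W}.
V is neither a parent, child, nor co-parent of K, so it does not belong.

V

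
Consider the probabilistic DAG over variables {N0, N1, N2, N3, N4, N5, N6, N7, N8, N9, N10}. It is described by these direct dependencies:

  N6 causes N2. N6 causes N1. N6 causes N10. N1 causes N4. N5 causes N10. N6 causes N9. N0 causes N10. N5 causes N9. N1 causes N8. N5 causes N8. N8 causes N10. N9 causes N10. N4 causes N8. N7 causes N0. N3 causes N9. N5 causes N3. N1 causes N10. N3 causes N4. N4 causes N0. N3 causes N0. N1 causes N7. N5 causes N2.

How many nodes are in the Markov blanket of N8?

N8's parents: N1, N4, N5.
Ch(N8) = {N10}.
Co-parents of N8 (other parents of its children):
  N10's other parents are N0, N1, N5, N6, N9.
MB(N8) = {N0, N1, N4, N5, N6, N9, N10}, which has 7 nodes.

7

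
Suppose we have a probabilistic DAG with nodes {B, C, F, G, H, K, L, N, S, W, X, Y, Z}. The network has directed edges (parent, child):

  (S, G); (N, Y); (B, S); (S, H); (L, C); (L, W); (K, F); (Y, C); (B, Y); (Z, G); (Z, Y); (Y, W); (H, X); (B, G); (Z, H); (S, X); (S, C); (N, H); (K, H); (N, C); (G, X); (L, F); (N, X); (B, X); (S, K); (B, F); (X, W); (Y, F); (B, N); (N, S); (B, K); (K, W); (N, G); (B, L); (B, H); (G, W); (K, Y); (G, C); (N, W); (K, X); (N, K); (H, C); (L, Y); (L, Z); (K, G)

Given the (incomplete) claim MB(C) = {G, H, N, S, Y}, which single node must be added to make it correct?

A node's Markov blanket = Pa ∪ Ch ∪ (parents of Ch other than the node itself).
Ch(C) = {}.
C has parents G, H, L, N, S, Y.
With no children, C has no spouses; the co-parent set is empty.
MB(C) = {G, H, L, N, S, Y}.
Comparing with the claimed set, L is missing.

L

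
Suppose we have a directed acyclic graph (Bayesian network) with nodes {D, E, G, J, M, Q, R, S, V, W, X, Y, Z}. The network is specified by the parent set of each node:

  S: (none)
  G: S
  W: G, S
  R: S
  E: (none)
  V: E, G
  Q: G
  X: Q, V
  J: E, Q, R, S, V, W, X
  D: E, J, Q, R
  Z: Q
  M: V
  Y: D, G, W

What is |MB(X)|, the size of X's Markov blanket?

X has parents Q, V.
Ch(X) = {J}.
For each child, the remaining parents (spouses of X):
  J also has parents E, Q, R, S, V, W.
MB(X) = {E, J, Q, R, S, V, W}, which has 7 nodes.

7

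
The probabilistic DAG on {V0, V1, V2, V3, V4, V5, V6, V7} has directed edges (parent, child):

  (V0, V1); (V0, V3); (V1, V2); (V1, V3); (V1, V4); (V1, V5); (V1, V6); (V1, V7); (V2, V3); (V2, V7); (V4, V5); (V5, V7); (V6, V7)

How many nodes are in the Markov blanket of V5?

Recall MB(v) = parents ∪ children ∪ spouses, where spouses are the other parents of v's children.
V5's children: V7.
V5 has parents V1, V4.
Co-parents of V5 (other parents of its children):
  V7 also has parents V1, V2, V6.
MB(V5) = {V1, V2, V4, V6, V7}, which has 5 nodes.

5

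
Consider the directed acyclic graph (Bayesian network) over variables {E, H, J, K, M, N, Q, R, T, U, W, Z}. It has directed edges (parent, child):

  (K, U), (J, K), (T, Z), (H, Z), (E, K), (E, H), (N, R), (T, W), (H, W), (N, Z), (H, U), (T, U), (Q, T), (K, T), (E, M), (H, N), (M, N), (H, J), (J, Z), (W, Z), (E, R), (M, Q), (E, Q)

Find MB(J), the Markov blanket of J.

{E, H, K, N, T, W, Z}

Parents of J: H.
Children of J: K, Z.
For each child, the remaining parents (spouses of J):
  K also has parent E.
  Z's other parents are H, N, T, W.
Taking the union gives {E, H, K, N, T, W, Z}.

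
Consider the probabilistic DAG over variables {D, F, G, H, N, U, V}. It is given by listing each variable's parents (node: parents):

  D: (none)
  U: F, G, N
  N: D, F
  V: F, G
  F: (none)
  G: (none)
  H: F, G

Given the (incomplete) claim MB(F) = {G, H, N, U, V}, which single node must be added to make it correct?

D

Pa(F) = {}.
F has children H, N, U, V.
Co-parents of F (other parents of its children):
  H: G
  N: D
  U: G, N
  V: G
MB(F) = {D, G, H, N, U, V}.
Comparing with the claimed set, D is missing.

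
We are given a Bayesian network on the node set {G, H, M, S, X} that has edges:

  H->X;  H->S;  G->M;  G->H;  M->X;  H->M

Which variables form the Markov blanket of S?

By definition, MB(S) is built from S's parents, S's children, and the co-parents of S.
Parents of S: H.
S has no children.
S has no children, so there are no co-parents.
Union: {H} ∪ {} ∪ {} = {H}.

{H}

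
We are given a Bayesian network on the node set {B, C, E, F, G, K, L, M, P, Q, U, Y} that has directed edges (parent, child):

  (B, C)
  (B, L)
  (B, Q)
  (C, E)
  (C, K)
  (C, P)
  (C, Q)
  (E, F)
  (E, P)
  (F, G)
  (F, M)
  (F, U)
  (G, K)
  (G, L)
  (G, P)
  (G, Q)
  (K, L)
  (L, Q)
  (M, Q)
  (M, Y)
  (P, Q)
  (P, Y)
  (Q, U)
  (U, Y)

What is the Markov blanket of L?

Recall MB(v) = parents ∪ children ∪ spouses, where spouses are the other parents of v's children.
L's parents: B, G, K.
Ch(L) = {Q}.
Parents of each child, excluding L:
  Q: B, C, G, M, P
So the Markov blanket of L is {B, C, G, K, M, P, Q}.

{B, C, G, K, M, P, Q}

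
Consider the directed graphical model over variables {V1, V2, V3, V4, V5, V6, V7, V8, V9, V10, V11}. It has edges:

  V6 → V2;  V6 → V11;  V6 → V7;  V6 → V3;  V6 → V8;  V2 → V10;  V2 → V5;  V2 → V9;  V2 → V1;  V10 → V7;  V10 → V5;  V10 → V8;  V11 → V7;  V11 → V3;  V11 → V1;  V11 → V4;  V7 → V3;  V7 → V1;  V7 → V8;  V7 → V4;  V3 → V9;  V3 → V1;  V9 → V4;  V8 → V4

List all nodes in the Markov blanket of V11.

{V1, V2, V3, V4, V6, V7, V8, V9, V10}

By definition, MB(V11) is built from V11's parents, V11's children, and the co-parents of V11.
Children of V11: V1, V3, V4, V7.
Pa(V11) = {V6}.
Other parents of V11's children:
  V7 also has parents V6, V10.
  V3's other parents are V6, V7.
  V1 also has parents V2, V3, V7.
  parents(V4) \ {V11} = {V7, V8, V9}.
Union: {V6} ∪ {V1, V3, V4, V7} ∪ {V2, V3, V6, V7, V8, V9, V10} = {V1, V2, V3, V4, V6, V7, V8, V9, V10}.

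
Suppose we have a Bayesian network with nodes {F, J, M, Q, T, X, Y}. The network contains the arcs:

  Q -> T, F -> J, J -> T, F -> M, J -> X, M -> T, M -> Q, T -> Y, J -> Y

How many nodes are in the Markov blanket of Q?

A node's Markov blanket = Pa ∪ Ch ∪ (parents of Ch other than the node itself).
Pa(Q) = {M}.
Q's children: T.
Co-parents of Q (other parents of its children):
  T: J, M
MB(Q) = {J, M, T}, which has 3 nodes.

3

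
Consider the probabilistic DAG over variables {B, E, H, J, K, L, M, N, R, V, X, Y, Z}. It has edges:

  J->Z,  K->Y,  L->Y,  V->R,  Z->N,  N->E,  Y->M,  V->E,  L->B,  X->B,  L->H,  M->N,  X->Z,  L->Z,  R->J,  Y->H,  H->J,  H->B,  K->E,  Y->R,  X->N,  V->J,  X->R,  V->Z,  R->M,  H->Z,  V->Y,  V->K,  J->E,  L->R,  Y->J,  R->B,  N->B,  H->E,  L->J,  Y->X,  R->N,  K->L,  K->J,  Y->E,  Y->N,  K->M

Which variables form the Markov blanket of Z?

The Markov blanket of a node is its parents, its children, and the other parents of its children.
Pa(Z) = {H, J, L, V, X}.
Z has child N.
For each child, the remaining parents (spouses of Z):
  N's other parents are M, R, X, Y.
MB(Z) = {H, J, L, M, N, R, V, X, Y}.

{H, J, L, M, N, R, V, X, Y}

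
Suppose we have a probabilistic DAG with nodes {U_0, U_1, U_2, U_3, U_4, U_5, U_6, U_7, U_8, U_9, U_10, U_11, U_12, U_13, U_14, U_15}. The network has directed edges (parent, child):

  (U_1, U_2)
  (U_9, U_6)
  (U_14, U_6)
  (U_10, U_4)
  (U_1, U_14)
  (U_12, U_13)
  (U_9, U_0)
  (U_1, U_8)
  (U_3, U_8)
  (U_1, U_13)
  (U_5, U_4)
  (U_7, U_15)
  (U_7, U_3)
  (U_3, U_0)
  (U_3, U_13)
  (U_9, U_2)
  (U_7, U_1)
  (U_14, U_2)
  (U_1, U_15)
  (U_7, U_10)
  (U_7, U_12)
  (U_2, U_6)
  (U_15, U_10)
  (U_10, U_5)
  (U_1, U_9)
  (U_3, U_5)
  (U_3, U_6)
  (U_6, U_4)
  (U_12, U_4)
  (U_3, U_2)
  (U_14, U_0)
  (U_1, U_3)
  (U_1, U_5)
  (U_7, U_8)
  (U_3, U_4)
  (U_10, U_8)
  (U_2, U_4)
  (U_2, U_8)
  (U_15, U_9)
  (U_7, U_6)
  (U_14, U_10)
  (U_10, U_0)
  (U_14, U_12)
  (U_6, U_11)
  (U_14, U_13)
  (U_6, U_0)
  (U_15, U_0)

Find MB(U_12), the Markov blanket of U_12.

A node's Markov blanket = Pa ∪ Ch ∪ (parents of Ch other than the node itself).
U_12 has parents U_7, U_14.
Children of U_12: U_4, U_13.
For each child, the remaining parents (spouses of U_12):
  U_13's other parents are U_1, U_3, U_14.
  U_4 also has parents U_2, U_3, U_5, U_6, U_10.
Taking the union gives {U_1, U_2, U_3, U_4, U_5, U_6, U_7, U_10, U_13, U_14}.

{U_1, U_2, U_3, U_4, U_5, U_6, U_7, U_10, U_13, U_14}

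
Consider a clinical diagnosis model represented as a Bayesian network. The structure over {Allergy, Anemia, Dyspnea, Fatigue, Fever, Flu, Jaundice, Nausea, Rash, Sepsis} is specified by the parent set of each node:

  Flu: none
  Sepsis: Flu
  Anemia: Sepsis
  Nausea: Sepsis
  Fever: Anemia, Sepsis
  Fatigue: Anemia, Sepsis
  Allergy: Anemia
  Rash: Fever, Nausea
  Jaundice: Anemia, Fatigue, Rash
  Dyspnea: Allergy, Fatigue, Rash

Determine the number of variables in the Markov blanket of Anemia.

By definition, MB(Anemia) is built from Anemia's parents, Anemia's children, and the co-parents of Anemia.
Anemia's parents: Sepsis.
Ch(Anemia) = {Allergy, Fatigue, Fever, Jaundice}.
Other parents of Anemia's children:
  Fever also has parent Sepsis.
  Fatigue also has parent Sepsis.
  Allergy has no other parent.
  Jaundice also has parents Fatigue, Rash.
MB(Anemia) = {Allergy, Fatigue, Fever, Jaundice, Rash, Sepsis}, which has 6 nodes.

6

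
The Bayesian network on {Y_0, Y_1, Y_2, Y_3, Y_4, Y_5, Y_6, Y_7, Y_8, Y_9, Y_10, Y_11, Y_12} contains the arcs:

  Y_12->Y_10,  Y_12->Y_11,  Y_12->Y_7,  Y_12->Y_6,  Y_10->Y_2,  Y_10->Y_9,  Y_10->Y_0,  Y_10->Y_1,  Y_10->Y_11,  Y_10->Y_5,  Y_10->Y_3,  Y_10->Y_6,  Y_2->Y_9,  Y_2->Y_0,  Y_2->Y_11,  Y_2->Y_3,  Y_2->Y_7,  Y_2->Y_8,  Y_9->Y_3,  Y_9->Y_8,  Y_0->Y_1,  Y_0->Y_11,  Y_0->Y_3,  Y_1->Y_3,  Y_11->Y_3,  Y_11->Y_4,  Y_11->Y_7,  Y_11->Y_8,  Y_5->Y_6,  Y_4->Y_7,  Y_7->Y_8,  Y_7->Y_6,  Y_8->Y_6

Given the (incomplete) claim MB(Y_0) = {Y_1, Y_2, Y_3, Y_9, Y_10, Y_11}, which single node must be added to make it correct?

Y_12

Y_0 has children Y_1, Y_3, Y_11.
Pa(Y_0) = {Y_2, Y_10}.
Co-parents of Y_0 (other parents of its children):
  Y_1: Y_10
  Y_11: Y_2, Y_10, Y_12
  Y_3: Y_1, Y_2, Y_9, Y_10, Y_11
MB(Y_0) = {Y_1, Y_2, Y_3, Y_9, Y_10, Y_11, Y_12}.
Comparing with the claimed set, Y_12 is missing.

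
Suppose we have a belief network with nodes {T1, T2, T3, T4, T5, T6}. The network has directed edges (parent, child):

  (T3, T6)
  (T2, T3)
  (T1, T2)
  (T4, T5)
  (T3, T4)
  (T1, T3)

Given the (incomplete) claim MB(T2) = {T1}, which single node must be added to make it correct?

T3

T2's parents: T1.
Ch(T2) = {T3}.
Other parents of T2's children:
  T3: T1
MB(T2) = {T1, T3}.
Comparing with the claimed set, T3 is missing.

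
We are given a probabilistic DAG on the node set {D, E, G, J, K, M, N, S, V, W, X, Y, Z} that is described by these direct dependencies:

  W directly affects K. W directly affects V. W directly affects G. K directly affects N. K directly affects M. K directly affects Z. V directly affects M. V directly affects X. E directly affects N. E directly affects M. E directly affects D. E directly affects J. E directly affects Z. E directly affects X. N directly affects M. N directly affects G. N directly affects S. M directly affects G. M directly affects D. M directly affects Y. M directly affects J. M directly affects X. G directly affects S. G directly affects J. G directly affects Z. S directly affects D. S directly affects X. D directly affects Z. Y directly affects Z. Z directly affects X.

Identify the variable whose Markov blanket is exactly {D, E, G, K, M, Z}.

The target node must have every member of {D, E, G, K, M, Z} as a parent, child, or co-parent, and no others.
Parents of Y: M; children: Z; co-parents: D, E, G, K.
These exactly cover the given set, so the node is Y.

Y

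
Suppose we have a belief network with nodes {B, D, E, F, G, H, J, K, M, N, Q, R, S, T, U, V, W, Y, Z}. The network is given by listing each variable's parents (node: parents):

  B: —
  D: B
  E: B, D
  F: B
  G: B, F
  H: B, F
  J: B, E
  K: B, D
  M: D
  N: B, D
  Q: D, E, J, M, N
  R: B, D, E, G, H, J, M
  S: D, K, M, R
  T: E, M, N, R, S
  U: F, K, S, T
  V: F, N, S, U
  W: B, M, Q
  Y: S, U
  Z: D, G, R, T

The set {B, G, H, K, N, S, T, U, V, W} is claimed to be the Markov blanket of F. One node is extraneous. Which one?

W

A node's Markov blanket = Pa ∪ Ch ∪ (parents of Ch other than the node itself).
Pa(F) = {B}.
F has children G, H, U, V.
Parents of each child, excluding F:
  G also has parent B.
  parents(H) \ {F} = {B}.
  U's other parents are K, S, T.
  V also has parents N, S, U.
MB(F) = {B, G, H, K, N, S, T, U, V}.
W is neither a parent, child, nor co-parent of F, so it does not belong.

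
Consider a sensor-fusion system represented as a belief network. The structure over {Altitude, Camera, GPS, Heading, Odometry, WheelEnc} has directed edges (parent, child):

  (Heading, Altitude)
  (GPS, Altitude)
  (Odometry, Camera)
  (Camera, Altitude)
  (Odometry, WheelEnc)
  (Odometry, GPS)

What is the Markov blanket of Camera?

Ch(Camera) = {Altitude}.
Camera has parent Odometry.
Other parents of Camera's children:
  Altitude's other parents are GPS, Heading.
Taking the union gives {Altitude, GPS, Heading, Odometry}.

{Altitude, GPS, Heading, Odometry}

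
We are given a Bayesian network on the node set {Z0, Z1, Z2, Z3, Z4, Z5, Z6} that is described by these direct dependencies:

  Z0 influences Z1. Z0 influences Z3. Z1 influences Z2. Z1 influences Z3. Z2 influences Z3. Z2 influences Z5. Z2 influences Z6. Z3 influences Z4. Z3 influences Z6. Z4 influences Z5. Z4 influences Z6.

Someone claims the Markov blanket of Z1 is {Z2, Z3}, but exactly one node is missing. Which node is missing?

Pa(Z1) = {Z0}.
Children of Z1: Z2, Z3.
Parents of each child, excluding Z1:
  Z2: no additional parents.
  Z3 also has parents Z0, Z2.
MB(Z1) = {Z0, Z2, Z3}.
Comparing with the claimed set, Z0 is missing.

Z0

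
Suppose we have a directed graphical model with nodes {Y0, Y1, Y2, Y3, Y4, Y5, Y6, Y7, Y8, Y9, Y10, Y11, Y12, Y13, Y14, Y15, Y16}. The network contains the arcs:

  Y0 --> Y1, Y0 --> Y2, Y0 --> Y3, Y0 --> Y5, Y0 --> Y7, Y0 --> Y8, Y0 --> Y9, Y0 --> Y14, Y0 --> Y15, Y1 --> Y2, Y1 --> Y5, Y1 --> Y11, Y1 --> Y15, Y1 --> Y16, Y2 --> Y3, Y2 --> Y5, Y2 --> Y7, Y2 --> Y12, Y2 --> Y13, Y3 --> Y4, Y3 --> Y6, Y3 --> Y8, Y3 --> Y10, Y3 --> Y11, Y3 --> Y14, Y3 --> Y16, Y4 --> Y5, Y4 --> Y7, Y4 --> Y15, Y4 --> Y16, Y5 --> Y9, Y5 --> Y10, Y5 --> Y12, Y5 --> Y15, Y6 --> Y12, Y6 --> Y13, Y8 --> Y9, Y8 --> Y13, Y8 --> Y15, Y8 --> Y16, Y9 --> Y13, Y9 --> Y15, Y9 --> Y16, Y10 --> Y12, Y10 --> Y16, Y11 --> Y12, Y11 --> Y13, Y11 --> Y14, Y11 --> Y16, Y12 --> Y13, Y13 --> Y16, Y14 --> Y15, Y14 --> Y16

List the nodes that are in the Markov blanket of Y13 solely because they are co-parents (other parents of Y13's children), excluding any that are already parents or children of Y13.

{Y1, Y3, Y4, Y10, Y14}

Children of Y13: Y16.
  parents(Y16) \ {Y13} = {Y1, Y3, Y4, Y8, Y9, Y10, Y11, Y14}.
Excluding nodes already adjacent to Y13 (Y2, Y6, Y8, Y9, Y11, Y12, Y16), the co-parent-only contribution is {Y1, Y3, Y4, Y10, Y14}.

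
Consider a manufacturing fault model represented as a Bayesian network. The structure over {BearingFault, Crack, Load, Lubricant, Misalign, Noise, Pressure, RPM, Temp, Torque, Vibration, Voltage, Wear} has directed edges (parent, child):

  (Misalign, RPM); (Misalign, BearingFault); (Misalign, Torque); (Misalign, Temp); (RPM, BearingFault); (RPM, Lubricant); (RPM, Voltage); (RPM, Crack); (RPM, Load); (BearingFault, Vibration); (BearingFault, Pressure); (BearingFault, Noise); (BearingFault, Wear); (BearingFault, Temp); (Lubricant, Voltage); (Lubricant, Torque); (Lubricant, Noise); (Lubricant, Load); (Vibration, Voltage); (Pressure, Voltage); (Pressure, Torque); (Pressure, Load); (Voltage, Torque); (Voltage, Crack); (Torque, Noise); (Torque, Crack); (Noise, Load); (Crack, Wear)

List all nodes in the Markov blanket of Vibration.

Vibration has child Voltage.
Vibration has parent BearingFault.
For each child, the remaining parents (spouses of Vibration):
  Voltage: Lubricant, Pressure, RPM
Union: {BearingFault} ∪ {Voltage} ∪ {Lubricant, Pressure, RPM} = {BearingFault, Lubricant, Pressure, RPM, Voltage}.

{BearingFault, Lubricant, Pressure, RPM, Voltage}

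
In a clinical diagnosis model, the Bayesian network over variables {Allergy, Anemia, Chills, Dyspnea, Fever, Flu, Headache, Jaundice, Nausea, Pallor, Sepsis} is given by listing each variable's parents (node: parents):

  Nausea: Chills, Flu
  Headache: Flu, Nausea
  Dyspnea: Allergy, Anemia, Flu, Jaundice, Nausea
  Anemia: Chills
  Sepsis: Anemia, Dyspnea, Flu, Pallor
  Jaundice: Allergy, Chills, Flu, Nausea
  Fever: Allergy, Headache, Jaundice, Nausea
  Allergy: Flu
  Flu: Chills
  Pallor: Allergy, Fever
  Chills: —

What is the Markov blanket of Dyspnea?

{Allergy, Anemia, Flu, Jaundice, Nausea, Pallor, Sepsis}

Dyspnea has parents Allergy, Anemia, Flu, Jaundice, Nausea.
Dyspnea's children: Sepsis.
Co-parents of Dyspnea (other parents of its children):
  Sepsis: Anemia, Flu, Pallor
Union: {Allergy, Anemia, Flu, Jaundice, Nausea} ∪ {Sepsis} ∪ {Anemia, Flu, Pallor} = {Allergy, Anemia, Flu, Jaundice, Nausea, Pallor, Sepsis}.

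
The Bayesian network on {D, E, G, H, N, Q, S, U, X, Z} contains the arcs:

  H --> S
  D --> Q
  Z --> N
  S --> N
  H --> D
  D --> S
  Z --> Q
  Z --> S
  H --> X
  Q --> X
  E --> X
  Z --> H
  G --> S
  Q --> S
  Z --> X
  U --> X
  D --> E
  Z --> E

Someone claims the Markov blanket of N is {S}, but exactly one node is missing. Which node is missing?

The Markov blanket of a node is its parents, its children, and the other parents of its children.
N's parents: S, Z.
N has no children.
N has no children, so there are no co-parents.
MB(N) = {S, Z}.
Comparing with the claimed set, Z is missing.

Z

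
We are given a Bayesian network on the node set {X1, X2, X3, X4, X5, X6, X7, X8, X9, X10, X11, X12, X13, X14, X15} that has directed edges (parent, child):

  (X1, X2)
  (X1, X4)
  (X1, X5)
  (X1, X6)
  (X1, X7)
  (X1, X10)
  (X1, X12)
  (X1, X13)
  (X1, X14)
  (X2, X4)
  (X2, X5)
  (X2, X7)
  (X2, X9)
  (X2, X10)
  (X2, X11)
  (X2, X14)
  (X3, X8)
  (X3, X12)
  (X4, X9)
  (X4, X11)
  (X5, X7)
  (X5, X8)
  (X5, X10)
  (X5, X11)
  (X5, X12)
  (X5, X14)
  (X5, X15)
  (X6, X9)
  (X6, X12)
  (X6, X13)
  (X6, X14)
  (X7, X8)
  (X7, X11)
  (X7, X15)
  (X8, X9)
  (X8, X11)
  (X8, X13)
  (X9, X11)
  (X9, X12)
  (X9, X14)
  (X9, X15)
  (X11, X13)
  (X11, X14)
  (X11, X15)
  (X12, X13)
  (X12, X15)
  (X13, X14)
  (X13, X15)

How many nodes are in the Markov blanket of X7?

Parents of X7: X1, X2, X5.
Ch(X7) = {X8, X11, X15}.
Other parents of X7's children:
  X8 also has parents X3, X5.
  X11 also has parents X2, X4, X5, X8, X9.
  parents(X15) \ {X7} = {X5, X9, X11, X12, X13}.
MB(X7) = {X1, X2, X3, X4, X5, X8, X9, X11, X12, X13, X15}, which has 11 nodes.

11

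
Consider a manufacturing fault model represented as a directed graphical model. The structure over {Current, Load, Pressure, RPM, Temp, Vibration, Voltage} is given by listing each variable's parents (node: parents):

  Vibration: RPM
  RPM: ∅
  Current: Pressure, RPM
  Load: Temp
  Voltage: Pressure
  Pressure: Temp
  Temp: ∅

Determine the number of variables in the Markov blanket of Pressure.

Pressure has parent Temp.
Children of Pressure: Current, Voltage.
For each child, the remaining parents (spouses of Pressure):
  Current's other parent is RPM.
  Voltage has no other parent.
MB(Pressure) = {Current, RPM, Temp, Voltage}, which has 4 nodes.

4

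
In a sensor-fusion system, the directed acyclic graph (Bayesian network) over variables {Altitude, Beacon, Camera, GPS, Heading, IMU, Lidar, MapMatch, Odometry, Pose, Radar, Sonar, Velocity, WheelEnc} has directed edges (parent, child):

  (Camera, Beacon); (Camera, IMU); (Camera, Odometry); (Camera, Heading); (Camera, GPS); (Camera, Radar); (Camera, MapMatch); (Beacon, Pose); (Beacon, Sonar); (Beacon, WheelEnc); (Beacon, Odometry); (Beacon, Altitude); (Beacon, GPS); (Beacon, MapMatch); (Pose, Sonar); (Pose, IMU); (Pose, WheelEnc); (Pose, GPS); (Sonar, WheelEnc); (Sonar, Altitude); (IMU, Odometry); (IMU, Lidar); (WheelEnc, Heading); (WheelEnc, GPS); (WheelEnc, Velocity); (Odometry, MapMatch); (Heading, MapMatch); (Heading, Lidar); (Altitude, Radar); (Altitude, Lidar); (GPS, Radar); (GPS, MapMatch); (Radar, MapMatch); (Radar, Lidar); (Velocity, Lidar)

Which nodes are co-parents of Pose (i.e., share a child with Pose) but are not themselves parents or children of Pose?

Children of Pose: GPS, IMU, Sonar, WheelEnc.
  Sonar also has parent Beacon.
  IMU's other parent is Camera.
  WheelEnc also has parents Beacon, Sonar.
  GPS's other parents are Beacon, Camera, WheelEnc.
Excluding nodes already adjacent to Pose (Beacon, GPS, IMU, Sonar, WheelEnc), the co-parent-only contribution is {Camera}.

{Camera}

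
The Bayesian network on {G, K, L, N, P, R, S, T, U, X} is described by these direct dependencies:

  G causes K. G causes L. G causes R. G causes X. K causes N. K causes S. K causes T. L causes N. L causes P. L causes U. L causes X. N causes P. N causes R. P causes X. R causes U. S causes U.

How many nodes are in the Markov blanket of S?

4

The Markov blanket of a node is its parents, its children, and the other parents of its children.
Parents of S: K.
S's children: U.
For each child, the remaining parents (spouses of S):
  U's other parents are L, R.
MB(S) = {K, L, R, U}, which has 4 nodes.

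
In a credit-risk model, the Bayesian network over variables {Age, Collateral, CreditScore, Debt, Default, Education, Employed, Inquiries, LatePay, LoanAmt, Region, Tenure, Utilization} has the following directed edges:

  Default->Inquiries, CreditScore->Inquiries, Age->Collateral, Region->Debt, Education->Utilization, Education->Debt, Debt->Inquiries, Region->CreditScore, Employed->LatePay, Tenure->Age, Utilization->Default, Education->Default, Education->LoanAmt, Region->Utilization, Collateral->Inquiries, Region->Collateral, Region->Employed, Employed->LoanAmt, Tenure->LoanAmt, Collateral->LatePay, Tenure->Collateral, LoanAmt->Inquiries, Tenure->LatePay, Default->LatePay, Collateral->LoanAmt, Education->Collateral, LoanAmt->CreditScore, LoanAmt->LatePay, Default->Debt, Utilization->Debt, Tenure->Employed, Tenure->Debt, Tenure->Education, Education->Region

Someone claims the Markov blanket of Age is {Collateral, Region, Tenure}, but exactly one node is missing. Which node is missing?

Education

Parents of Age: Tenure.
Ch(Age) = {Collateral}.
For each child, the remaining parents (spouses of Age):
  Collateral also has parents Education, Region, Tenure.
MB(Age) = {Collateral, Education, Region, Tenure}.
Comparing with the claimed set, Education is missing.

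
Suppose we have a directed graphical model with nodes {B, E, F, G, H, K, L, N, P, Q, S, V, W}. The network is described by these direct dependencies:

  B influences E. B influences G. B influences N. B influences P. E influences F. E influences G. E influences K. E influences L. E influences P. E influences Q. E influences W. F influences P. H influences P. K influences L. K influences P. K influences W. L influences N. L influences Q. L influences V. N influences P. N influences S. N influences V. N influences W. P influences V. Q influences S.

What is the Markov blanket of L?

{B, E, K, N, P, Q, V}

L's children: N, Q, V.
L's parents: E, K.
Co-parents of L (other parents of its children):
  N's other parent is B.
  Q's other parent is E.
  V's other parents are N, P.
MB(L) = {B, E, K, N, P, Q, V}.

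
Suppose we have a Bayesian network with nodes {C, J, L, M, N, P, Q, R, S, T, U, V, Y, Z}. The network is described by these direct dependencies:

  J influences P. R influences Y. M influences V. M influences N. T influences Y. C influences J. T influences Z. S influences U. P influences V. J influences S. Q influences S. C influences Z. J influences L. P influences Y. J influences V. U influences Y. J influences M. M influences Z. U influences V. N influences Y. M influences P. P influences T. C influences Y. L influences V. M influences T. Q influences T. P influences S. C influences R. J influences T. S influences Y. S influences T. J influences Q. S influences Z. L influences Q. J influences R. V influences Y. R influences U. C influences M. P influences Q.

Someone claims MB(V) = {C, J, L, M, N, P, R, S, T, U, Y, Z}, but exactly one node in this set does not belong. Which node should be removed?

Z

The Markov blanket of a node is its parents, its children, and the other parents of its children.
V's parents: J, L, M, P, U.
Children of V: Y.
Co-parents of V (other parents of its children):
  Y's other parents are C, N, P, R, S, T, U.
MB(V) = {C, J, L, M, N, P, R, S, T, U, Y}.
Z is neither a parent, child, nor co-parent of V, so it does not belong.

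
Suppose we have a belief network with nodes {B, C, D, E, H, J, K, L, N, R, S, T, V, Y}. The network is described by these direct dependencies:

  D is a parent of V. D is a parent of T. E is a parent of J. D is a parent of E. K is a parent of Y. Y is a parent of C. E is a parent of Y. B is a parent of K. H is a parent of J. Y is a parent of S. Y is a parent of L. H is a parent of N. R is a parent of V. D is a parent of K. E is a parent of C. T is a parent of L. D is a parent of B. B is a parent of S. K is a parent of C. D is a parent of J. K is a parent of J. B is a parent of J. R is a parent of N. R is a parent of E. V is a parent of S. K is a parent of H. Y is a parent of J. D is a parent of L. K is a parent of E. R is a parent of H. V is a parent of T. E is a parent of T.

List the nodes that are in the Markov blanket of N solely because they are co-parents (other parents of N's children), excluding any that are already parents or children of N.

N has no children, so it has no co-parents. The set is empty.

{}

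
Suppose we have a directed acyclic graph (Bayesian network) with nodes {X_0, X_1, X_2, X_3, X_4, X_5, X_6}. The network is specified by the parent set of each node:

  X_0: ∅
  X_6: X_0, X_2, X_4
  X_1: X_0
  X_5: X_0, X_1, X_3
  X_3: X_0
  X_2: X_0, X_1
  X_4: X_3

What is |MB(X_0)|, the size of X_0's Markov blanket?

6

A node's Markov blanket = Pa ∪ Ch ∪ (parents of Ch other than the node itself).
Parents of X_0: none.
X_0 has children X_1, X_2, X_3, X_5, X_6.
Parents of each child, excluding X_0:
  X_1: no additional parents.
  X_2's other parent is X_1.
  X_3 has no other parent.
  X_5 also has parents X_1, X_3.
  parents(X_6) \ {X_0} = {X_2, X_4}.
MB(X_0) = {X_1, X_2, X_3, X_4, X_5, X_6}, which has 6 nodes.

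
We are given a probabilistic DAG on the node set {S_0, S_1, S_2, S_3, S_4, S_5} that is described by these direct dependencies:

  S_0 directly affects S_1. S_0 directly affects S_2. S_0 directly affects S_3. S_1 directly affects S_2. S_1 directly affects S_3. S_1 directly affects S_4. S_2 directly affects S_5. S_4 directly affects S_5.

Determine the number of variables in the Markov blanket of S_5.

2

Pa(S_5) = {S_2, S_4}.
S_5's children: none.
With no children, S_5 has no spouses; the co-parent set is empty.
MB(S_5) = {S_2, S_4}, which has 2 nodes.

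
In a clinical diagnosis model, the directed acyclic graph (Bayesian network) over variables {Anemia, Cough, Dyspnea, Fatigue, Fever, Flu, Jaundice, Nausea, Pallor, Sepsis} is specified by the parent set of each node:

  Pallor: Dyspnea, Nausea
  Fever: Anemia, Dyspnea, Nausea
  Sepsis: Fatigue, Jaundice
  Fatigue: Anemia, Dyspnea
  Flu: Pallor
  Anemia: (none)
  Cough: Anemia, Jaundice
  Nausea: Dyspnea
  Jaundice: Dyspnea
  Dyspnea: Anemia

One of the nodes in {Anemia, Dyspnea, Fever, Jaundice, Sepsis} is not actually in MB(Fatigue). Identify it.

Recall MB(v) = parents ∪ children ∪ spouses, where spouses are the other parents of v's children.
Parents of Fatigue: Anemia, Dyspnea.
Children of Fatigue: Sepsis.
For each child, the remaining parents (spouses of Fatigue):
  parents(Sepsis) \ {Fatigue} = {Jaundice}.
MB(Fatigue) = {Anemia, Dyspnea, Jaundice, Sepsis}.
Fever is neither a parent, child, nor co-parent of Fatigue, so it does not belong.

Fever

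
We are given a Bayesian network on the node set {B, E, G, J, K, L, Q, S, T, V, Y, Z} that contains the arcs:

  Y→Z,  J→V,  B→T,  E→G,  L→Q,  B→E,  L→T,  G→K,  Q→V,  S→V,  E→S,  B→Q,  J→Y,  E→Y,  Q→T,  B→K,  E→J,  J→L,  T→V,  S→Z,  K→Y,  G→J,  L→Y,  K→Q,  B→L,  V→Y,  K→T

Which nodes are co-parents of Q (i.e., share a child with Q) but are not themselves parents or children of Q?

Children of Q: T, V.
  T: B, K, L
  V: J, S, T
Excluding nodes already adjacent to Q (B, K, L, T, V), the co-parent-only contribution is {J, S}.

{J, S}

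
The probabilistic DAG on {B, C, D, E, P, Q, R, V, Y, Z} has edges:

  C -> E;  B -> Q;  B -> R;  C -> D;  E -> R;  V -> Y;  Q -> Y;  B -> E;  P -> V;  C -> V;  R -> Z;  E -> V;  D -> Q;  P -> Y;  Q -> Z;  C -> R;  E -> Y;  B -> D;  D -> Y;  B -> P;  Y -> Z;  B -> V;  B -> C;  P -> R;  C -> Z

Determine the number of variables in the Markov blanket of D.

The Markov blanket of a node is its parents, its children, and the other parents of its children.
Pa(D) = {B, C}.
Children of D: Q, Y.
Other parents of D's children:
  Q: B
  Y: E, P, Q, V
MB(D) = {B, C, E, P, Q, V, Y}, which has 7 nodes.

7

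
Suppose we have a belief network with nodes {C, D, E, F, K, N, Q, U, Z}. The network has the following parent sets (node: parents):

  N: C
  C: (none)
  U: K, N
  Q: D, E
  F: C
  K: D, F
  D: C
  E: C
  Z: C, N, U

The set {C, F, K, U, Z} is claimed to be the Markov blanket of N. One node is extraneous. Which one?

By definition, MB(N) is built from N's parents, N's children, and the co-parents of N.
N has parent C.
Ch(N) = {U, Z}.
For each child, the remaining parents (spouses of N):
  U's other parent is K.
  Z also has parents C, U.
MB(N) = {C, K, U, Z}.
F is neither a parent, child, nor co-parent of N, so it does not belong.

F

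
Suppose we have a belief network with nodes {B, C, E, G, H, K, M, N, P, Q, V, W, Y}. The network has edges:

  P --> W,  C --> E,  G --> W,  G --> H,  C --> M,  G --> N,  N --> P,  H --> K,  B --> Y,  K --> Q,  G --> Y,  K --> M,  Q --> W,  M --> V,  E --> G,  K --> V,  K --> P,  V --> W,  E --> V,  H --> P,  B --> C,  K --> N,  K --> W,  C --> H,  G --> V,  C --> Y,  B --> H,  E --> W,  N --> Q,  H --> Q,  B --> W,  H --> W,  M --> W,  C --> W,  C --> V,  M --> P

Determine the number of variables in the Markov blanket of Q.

11

Q's parents: H, K, N.
Q has child W.
For each child, the remaining parents (spouses of Q):
  W also has parents B, C, E, G, H, K, M, P, V.
MB(Q) = {B, C, E, G, H, K, M, N, P, V, W}, which has 11 nodes.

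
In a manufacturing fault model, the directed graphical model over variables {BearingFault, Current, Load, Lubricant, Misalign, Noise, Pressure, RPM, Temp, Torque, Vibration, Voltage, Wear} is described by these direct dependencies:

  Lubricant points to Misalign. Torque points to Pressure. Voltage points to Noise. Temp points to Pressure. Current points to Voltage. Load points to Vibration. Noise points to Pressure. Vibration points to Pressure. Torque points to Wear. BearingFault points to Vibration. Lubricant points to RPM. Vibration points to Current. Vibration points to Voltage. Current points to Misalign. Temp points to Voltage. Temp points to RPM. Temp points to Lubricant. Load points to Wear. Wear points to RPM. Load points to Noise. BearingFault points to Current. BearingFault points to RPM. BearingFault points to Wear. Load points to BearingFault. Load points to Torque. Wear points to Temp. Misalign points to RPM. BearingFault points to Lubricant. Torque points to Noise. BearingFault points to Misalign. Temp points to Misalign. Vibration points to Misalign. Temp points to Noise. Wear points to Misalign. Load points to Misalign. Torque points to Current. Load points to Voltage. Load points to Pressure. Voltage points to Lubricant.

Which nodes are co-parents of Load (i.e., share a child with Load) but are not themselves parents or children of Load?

{Current, Lubricant, Temp}

Children of Load: BearingFault, Misalign, Noise, Pressure, Torque, Vibration, Voltage, Wear.
  BearingFault has no other parent.
  Torque: no additional parents.
  parents(Vibration) \ {Load} = {BearingFault}.
  Wear also has parents BearingFault, Torque.
  parents(Voltage) \ {Load} = {Current, Temp, Vibration}.
  Noise's other parents are Temp, Torque, Voltage.
  parents(Misalign) \ {Load} = {BearingFault, Current, Lubricant, Temp, Vibration, Wear}.
  parents(Pressure) \ {Load} = {Noise, Temp, Torque, Vibration}.
Excluding nodes already adjacent to Load (BearingFault, Misalign, Noise, Pressure, Torque, Vibration, Voltage, Wear), the co-parent-only contribution is {Current, Lubricant, Temp}.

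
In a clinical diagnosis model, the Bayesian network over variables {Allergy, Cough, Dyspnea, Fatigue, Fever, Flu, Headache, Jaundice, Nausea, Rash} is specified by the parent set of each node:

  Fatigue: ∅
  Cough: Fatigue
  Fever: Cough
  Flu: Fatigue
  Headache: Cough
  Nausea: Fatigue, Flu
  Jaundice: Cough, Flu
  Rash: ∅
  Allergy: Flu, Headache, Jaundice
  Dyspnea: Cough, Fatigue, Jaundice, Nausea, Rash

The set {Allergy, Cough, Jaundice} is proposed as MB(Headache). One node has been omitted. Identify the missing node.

Headache has child Allergy.
Headache's parents: Cough.
For each child, the remaining parents (spouses of Headache):
  parents(Allergy) \ {Headache} = {Flu, Jaundice}.
MB(Headache) = {Allergy, Cough, Flu, Jaundice}.
Comparing with the claimed set, Flu is missing.

Flu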